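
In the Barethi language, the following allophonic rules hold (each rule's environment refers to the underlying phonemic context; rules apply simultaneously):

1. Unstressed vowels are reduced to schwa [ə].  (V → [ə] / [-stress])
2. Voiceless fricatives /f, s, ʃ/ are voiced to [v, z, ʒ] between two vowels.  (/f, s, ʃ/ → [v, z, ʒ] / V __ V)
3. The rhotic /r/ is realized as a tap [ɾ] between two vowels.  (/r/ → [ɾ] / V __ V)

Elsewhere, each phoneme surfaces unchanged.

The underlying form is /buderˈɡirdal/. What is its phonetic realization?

/b/ (word-initial) is unaffected → [b].
Rule 1 applies to /u/ (between /b/ and /d/: in an unstressed syllable) → [ə].
/d/ stays [d].
/e/ (between /d/ and /r/): in an unstressed syllable, so rule 1 applies → [ə].
/r/ (between /e/ and /ɡ/): rule 3 targets it, but not between two vowels → unchanged [r].
/ɡ/ — not in any rule's target class → [ɡ].
/i/ (between /ɡ/ and /r/): rule 1 targets it, but not in an unstressed syllable → unchanged [i].
/r/ (between /i/ and /d/) is in the target of rule 3 but the environment (between two vowels) is not met → [r].
/d/ stays [d].
/a/ (between /d/ and /l/) occurs in an unstressed syllable → [ə] by rule 1.
/l/ — not in any rule's target class → [l].

[bədərˈɡirdəl]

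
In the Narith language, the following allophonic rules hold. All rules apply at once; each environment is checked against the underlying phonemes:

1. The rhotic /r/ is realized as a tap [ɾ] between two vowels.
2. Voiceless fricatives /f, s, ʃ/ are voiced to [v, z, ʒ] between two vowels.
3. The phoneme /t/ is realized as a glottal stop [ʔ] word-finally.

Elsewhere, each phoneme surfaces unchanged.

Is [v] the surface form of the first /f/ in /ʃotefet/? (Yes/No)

Rule 2 applies to /f/ (between /e/ and /e/: between two vowels) → [v].
The actual realization is [v], which matches [v].

Yes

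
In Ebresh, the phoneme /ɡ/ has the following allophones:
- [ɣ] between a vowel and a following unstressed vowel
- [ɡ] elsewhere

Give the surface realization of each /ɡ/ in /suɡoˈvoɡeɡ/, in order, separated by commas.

Occurrence 1 (position 3): between a vowel and a following unstressed vowel → [ɣ].
Occurrence 2 (position 7): between a vowel and a following unstressed vowel → [ɣ].
Occurrence 3 (position 9): no conditioning environment matches → elsewhere allophone [ɡ].

[ɣ], [ɣ], [ɡ]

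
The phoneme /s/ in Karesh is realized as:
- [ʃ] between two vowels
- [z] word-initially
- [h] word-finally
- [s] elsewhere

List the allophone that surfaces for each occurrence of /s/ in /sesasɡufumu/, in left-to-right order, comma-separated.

Occurrence 1 (position 1): word-initially → [z].
Occurrence 2 (position 3): between two vowels → [ʃ].
Occurrence 3 (position 5): no conditioning environment matches → elsewhere allophone [s].

[z], [ʃ], [s]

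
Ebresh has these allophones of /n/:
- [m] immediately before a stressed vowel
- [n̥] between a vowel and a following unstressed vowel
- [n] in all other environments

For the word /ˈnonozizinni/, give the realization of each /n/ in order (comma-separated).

[m], [n̥], [n], [n]

Occurrence 1 (position 1): immediately before a stressed vowel → [m].
Occurrence 2 (position 3): between a vowel and a following unstressed vowel → [n̥].
Occurrence 3 (position 9): no conditioning environment matches → elsewhere allophone [n].
Occurrence 4 (position 10): no conditioning environment matches → elsewhere allophone [n].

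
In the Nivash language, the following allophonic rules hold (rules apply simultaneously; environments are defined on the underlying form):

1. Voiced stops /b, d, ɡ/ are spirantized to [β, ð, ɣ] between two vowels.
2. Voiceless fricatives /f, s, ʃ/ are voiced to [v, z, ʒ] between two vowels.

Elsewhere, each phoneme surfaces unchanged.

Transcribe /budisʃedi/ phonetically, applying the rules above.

/b/ (word-initial) fails the environment for rule 1, so it stays [b].
/d/ (between /u/ and /i/): between two vowels, so rule 1 applies → [ð].
/s/ (between /i/ and /ʃ/) fails the environment for rule 2, so it stays [s].
/ʃ/ (between /s/ and /e/) is in the target of rule 2 but the environment (between two vowels) is not met → [ʃ].
/d/ — between /e/ and /i/, between two vowels — surfaces as [ð] (rule 1).

[buðisʃeði]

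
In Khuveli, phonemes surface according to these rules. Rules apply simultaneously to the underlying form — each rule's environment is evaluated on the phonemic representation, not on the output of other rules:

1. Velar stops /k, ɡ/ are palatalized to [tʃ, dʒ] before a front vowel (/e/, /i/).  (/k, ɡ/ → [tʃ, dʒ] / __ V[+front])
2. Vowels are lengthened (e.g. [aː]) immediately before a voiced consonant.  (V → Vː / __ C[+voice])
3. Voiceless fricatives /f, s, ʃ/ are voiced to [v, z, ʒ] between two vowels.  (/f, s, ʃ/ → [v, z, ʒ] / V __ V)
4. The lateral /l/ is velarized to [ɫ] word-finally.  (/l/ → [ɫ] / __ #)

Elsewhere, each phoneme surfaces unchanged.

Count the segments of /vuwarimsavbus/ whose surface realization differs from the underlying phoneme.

4

Segments that undergo a rule: /u/ → [uː] (rule 2); /a/ → [aː] (rule 2); /i/ → [iː] (rule 2); /a/ → [aː] (rule 2).
All other segments surface unchanged.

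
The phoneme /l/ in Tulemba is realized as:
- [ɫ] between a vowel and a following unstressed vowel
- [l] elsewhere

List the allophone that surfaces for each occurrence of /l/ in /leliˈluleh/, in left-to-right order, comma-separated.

Occurrence 1 (position 1): no conditioning environment matches → elsewhere allophone [l].
Occurrence 2 (position 3): between a vowel and a following unstressed vowel → [ɫ].
Occurrence 3 (position 5): no conditioning environment matches → elsewhere allophone [l].
Occurrence 4 (position 7): between a vowel and a following unstressed vowel → [ɫ].

[l], [ɫ], [l], [ɫ]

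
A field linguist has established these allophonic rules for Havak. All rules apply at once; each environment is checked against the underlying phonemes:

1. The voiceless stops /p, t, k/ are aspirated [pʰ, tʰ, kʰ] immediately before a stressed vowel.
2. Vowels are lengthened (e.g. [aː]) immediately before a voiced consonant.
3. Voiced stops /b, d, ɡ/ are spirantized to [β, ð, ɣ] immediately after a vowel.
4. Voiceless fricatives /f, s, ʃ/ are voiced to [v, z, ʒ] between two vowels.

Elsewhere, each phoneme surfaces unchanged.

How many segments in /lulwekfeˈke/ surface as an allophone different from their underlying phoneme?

Segments that undergo a rule: /u/ → [uː] (rule 2); /k/ → [kʰ] (rule 1).
All other segments surface unchanged.

2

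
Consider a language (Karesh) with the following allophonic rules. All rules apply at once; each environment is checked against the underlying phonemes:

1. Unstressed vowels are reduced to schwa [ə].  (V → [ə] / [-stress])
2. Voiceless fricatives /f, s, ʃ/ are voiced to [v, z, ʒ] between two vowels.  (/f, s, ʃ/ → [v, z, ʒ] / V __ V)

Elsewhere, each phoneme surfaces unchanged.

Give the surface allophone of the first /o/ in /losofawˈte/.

[ə]

/o/ (between /l/ and /s/) occurs in an unstressed syllable → [ə] by rule 1.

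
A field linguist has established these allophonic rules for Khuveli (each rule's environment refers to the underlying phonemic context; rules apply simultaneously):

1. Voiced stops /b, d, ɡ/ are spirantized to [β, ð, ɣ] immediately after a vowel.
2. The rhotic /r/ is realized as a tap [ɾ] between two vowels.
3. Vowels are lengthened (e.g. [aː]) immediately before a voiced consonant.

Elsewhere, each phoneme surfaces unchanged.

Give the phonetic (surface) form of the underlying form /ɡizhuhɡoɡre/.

[ɡiːzhuhɡoːɣre]

/ɡ/ (word-initial) fails the environment for rule 1, so it stays [ɡ].
/i/ meets the environment for rule 3 (before a voiced consonant) → [iː].
/z/ stays [z].
/h/ — not in any rule's target class → [h].
/u/ (between /h/ and /h/) fails the environment for rule 3, so it stays [u].
/h/ (between /u/ and /ɡ/): no rule targets it → [h].
/ɡ/ — between /h/ and /o/; rule 1 does not apply here → [ɡ].
/o/ (between /ɡ/ and /ɡ/) occurs before a voiced consonant → [oː] by rule 3.
/ɡ/ meets the environment for rule 1 (immediately after a vowel) → [ɣ].
/r/ (between /ɡ/ and /e/) fails the environment for rule 2, so it stays [r].
/e/ (word-final) is in the target of rule 3 but the environment (before a voiced consonant) is not met → [e].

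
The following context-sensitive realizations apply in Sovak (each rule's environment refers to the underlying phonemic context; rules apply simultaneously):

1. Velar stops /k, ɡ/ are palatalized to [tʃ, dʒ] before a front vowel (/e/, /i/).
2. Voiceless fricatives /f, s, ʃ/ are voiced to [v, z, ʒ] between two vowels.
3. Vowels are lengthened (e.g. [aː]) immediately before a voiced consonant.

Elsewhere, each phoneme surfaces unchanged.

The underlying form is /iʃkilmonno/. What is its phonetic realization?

[iʃtʃiːlmoːnno]

/i/ (word-initial) fails the environment for rule 3, so it stays [i].
/ʃ/ — between /i/ and /k/; rule 2 does not apply here → [ʃ].
/k/ (between /ʃ/ and /i/) occurs before a front vowel → [tʃ] by rule 1.
/i/ (between /k/ and /l/): before a voiced consonant, so rule 3 applies → [iː].
/l/ (between /i/ and /m/) is unaffected → [l].
/m/ — not in any rule's target class → [m].
/o/ (between /m/ and /n/): before a voiced consonant, so rule 3 applies → [oː].
/n/ stays [n].
/n/ (between /n/ and /o/): no rule targets it → [n].
/o/ — word-final; rule 3 does not apply here → [o].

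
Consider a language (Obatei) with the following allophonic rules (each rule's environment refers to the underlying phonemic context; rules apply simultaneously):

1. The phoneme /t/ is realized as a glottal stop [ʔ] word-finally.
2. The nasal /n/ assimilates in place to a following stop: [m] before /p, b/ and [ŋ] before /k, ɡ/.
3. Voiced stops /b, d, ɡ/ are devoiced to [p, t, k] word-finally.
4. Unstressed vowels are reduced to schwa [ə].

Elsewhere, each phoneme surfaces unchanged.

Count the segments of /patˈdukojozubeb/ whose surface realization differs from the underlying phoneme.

6

Segments that undergo a rule: /a/ → [ə] (rule 4); /o/ → [ə] (rule 4); /o/ → [ə] (rule 4); /u/ → [ə] (rule 4); /e/ → [ə] (rule 4); /b/ → [p] (rule 3).
All other segments surface unchanged.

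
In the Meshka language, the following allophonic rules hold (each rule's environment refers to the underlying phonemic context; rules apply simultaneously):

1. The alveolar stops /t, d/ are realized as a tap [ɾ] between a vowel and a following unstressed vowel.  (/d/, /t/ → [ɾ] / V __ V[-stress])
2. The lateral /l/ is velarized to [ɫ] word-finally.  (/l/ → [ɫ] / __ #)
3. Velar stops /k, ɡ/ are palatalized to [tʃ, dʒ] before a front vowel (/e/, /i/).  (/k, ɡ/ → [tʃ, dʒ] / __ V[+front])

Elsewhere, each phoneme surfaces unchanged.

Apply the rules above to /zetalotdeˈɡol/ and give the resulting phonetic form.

/z/ stays [z].
/e/ stays [e].
/t/ (between /e/ and /a/) occurs between a vowel and a following unstressed vowel → [ɾ] by rule 1.
/a/ stays [a].
/l/ (between /a/ and /o/): rule 2 targets it, but not word-finally → unchanged [l].
/o/ (between /l/ and /t/): no rule targets it → [o].
/t/ (between /o/ and /d/): rule 1 targets it, but not between a vowel and a following unstressed vowel → unchanged [t].
/d/ — between /t/ and /e/; rule 1 does not apply here → [d].
/e/ stays [e].
/ɡ/ — between /e/ and /o/; rule 3 does not apply here → [ɡ].
/o/ (between /ɡ/ and /l/): no rule targets it → [o].
Rule 2 applies to /l/ (word-final: word-finally) → [ɫ].

[zeɾalotdeˈɡoɫ]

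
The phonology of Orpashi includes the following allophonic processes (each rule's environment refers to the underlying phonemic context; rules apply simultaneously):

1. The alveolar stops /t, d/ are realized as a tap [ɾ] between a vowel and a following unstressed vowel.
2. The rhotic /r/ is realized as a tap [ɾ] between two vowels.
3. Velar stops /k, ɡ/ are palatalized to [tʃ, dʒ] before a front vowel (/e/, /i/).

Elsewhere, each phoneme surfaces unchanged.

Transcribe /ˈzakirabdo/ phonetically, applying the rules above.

/z/ (word-initial) is unaffected → [z].
/a/ stays [a].
/k/ (between /a/ and /i/): before a front vowel, so rule 3 applies → [tʃ].
/i/ — not in any rule's target class → [i].
/r/ (between /i/ and /a/) occurs between two vowels → [ɾ] by rule 2.
/a/ — not in any rule's target class → [a].
/b/ stays [b].
/d/ (between /b/ and /o/) is in the target of rule 1 but the environment (between a vowel and a following unstressed vowel) is not met → [d].
/o/ (word-final): no rule targets it → [o].

[ˈzatʃiɾabdo]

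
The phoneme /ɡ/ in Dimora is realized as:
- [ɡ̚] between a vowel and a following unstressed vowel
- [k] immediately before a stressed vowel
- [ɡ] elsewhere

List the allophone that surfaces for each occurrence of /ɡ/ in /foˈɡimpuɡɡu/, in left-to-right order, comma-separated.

[k], [ɡ], [ɡ]

Occurrence 1 (position 3): immediately before a stressed vowel → [k].
Occurrence 2 (position 8): no conditioning environment matches → elsewhere allophone [ɡ].
Occurrence 3 (position 9): no conditioning environment matches → elsewhere allophone [ɡ].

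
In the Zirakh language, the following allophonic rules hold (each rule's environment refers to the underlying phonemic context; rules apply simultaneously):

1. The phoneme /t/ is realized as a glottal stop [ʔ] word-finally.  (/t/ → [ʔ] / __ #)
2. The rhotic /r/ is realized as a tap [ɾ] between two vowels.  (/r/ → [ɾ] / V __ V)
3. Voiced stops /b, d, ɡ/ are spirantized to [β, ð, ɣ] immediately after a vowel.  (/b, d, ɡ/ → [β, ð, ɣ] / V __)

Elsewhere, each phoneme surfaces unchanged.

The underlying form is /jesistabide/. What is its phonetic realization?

/t/ — between /s/ and /a/; rule 1 does not apply here → [t].
/b/ (between /a/ and /i/) occurs immediately after a vowel → [β] by rule 3.
/d/ — between /i/ and /e/, immediately after a vowel — surfaces as [ð] (rule 3).

[jesistaβiðe]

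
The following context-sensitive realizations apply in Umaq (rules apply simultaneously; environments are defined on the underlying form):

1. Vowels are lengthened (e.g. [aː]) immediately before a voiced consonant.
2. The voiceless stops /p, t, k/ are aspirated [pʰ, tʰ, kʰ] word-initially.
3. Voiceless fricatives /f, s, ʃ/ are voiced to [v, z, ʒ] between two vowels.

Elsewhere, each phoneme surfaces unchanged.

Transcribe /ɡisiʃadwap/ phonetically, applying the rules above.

/ɡ/ (word-initial) is unaffected → [ɡ].
/i/ (between /ɡ/ and /s/): rule 1 targets it, but not before a voiced consonant → unchanged [i].
/s/ meets the environment for rule 3 (between two vowels) → [z].
/i/ — between /s/ and /ʃ/; rule 1 does not apply here → [i].
/ʃ/ (between /i/ and /a/) occurs between two vowels → [ʒ] by rule 3.
/a/ (between /ʃ/ and /d/): before a voiced consonant, so rule 1 applies → [aː].
/d/ stays [d].
/w/ (between /d/ and /a/): no rule targets it → [w].
/a/ — between /w/ and /p/; rule 1 does not apply here → [a].
/p/ (word-final): rule 2 targets it, but not word-initially → unchanged [p].

[ɡiziʒaːdwap]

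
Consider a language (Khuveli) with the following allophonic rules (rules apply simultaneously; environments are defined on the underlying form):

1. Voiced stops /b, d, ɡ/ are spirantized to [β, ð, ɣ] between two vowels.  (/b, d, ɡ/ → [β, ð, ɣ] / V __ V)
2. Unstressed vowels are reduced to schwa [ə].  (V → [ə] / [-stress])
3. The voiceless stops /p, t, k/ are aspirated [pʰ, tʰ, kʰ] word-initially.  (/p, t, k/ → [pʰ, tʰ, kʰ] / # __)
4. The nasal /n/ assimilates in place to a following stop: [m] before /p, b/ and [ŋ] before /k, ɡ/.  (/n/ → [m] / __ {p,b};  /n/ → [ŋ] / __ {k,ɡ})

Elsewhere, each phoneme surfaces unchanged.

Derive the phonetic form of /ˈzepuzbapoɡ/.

[ˈzepəzbəpəɡ]

/z/ — not in any rule's target class → [z].
/e/ (between /z/ and /p/) fails the environment for rule 2, so it stays [e].
/p/ (between /e/ and /u/) fails the environment for rule 3, so it stays [p].
/u/ (between /p/ and /z/): in an unstressed syllable, so rule 2 applies → [ə].
/z/ (between /u/ and /b/) is unaffected → [z].
/b/ (between /z/ and /a/) is in the target of rule 1 but the environment (between two vowels) is not met → [b].
/a/ meets the environment for rule 2 (in an unstressed syllable) → [ə].
/p/ (between /a/ and /o/): rule 3 targets it, but not word-initially → unchanged [p].
/o/ (between /p/ and /ɡ/): in an unstressed syllable, so rule 2 applies → [ə].
/ɡ/ (word-final): rule 1 targets it, but not between two vowels → unchanged [ɡ].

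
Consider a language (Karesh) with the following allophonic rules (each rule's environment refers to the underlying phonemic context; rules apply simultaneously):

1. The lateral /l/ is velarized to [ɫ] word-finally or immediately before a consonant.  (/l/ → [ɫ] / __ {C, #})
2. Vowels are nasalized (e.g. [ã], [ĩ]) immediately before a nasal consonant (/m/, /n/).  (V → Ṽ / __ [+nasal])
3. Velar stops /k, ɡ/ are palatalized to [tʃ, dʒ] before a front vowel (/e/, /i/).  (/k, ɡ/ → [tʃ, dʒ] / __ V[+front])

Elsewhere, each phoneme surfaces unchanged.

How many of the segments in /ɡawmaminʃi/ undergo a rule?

Segments that undergo a rule: /a/ → [ã] (rule 2); /i/ → [ĩ] (rule 2).
All other segments surface unchanged.

2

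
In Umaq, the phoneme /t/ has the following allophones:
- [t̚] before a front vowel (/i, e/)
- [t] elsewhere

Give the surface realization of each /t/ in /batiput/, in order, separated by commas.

[t̚], [t]

Occurrence 1 (position 3): before a front vowel (/i, e/) → [t̚].
Occurrence 2 (position 7): no conditioning environment matches → elsewhere allophone [t].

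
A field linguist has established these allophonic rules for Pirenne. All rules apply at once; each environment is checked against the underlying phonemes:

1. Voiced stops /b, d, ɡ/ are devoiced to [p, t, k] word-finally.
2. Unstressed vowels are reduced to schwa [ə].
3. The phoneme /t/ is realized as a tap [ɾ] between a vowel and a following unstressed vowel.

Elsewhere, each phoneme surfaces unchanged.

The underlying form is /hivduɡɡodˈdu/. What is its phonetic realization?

[həvdəɡɡədˈdu]

/i/ (between /h/ and /v/) occurs in an unstressed syllable → [ə] by rule 2.
/d/ (between /v/ and /u/) fails the environment for rule 1, so it stays [d].
/u/ meets the environment for rule 2 (in an unstressed syllable) → [ə].
/ɡ/ — between /u/ and /ɡ/; rule 1 does not apply here → [ɡ].
/ɡ/ (between /ɡ/ and /o/) is in the target of rule 1 but the environment (word-finally) is not met → [ɡ].
Rule 2 applies to /o/ (between /ɡ/ and /d/: in an unstressed syllable) → [ə].
/d/ (between /o/ and /d/): rule 1 targets it, but not word-finally → unchanged [d].
/d/ (between /d/ and /u/) is in the target of rule 1 but the environment (word-finally) is not met → [d].
/u/ (word-final): rule 2 targets it, but not in an unstressed syllable → unchanged [u].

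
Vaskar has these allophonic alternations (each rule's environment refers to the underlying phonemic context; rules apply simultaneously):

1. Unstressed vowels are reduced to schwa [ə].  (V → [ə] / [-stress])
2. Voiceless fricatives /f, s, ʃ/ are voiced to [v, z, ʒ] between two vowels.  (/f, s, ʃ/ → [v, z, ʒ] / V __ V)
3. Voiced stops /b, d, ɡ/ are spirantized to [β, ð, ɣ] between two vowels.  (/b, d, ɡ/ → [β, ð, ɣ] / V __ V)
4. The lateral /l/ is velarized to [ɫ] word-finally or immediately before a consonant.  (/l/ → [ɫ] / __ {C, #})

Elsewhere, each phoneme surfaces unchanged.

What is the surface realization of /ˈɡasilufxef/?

/ɡ/ (word-initial) fails the environment for rule 3, so it stays [ɡ].
/a/ (between /ɡ/ and /s/) is in the target of rule 1 but the environment (in an unstressed syllable) is not met → [a].
/s/ (between /a/ and /i/) occurs between two vowels → [z] by rule 2.
Rule 1 applies to /i/ (between /s/ and /l/: in an unstressed syllable) → [ə].
/l/ — between /i/ and /u/; rule 4 does not apply here → [l].
/u/ meets the environment for rule 1 (in an unstressed syllable) → [ə].
/f/ (between /u/ and /x/) fails the environment for rule 2, so it stays [f].
/x/ (between /f/ and /e/): no rule targets it → [x].
/e/ (between /x/ and /f/) occurs in an unstressed syllable → [ə] by rule 1.
/f/ — word-final; rule 2 does not apply here → [f].

[ˈɡazələfxəf]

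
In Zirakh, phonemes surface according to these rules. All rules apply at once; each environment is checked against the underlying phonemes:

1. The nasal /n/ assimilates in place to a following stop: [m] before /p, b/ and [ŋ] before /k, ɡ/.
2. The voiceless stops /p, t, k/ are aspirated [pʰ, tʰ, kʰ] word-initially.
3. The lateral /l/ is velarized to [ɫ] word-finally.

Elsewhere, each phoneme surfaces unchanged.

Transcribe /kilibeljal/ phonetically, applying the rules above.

[kʰilibeljaɫ]

/k/ (word-initial) occurs word-initially → [kʰ] by rule 2.
/i/ stays [i].
/l/ — between /i/ and /i/; rule 3 does not apply here → [l].
/i/ (between /l/ and /b/) is unaffected → [i].
/b/ (between /i/ and /e/): no rule targets it → [b].
/e/ (between /b/ and /l/): no rule targets it → [e].
/l/ — between /e/ and /j/; rule 3 does not apply here → [l].
/j/ stays [j].
/a/ (between /j/ and /l/): no rule targets it → [a].
/l/ (word-final): word-finally, so rule 3 applies → [ɫ].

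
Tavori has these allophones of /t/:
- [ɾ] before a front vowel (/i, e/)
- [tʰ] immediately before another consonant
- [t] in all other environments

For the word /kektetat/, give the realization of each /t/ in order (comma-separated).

[ɾ], [t], [t]

Occurrence 1 (position 4): before a front vowel (/i, e/) → [ɾ].
Occurrence 2 (position 6): no conditioning environment matches → elsewhere allophone [t].
Occurrence 3 (position 8): no conditioning environment matches → elsewhere allophone [t].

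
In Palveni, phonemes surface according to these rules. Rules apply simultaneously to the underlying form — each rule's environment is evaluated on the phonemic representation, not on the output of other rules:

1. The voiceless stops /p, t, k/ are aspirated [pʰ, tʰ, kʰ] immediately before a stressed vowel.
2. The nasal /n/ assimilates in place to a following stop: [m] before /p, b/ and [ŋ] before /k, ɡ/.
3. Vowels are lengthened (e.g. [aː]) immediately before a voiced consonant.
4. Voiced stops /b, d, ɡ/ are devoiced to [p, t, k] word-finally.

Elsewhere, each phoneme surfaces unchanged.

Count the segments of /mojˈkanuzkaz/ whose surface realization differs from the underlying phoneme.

Segments that undergo a rule: /o/ → [oː] (rule 3); /k/ → [kʰ] (rule 1); /a/ → [aː] (rule 3); /u/ → [uː] (rule 3); /a/ → [aː] (rule 3).
All other segments surface unchanged.

5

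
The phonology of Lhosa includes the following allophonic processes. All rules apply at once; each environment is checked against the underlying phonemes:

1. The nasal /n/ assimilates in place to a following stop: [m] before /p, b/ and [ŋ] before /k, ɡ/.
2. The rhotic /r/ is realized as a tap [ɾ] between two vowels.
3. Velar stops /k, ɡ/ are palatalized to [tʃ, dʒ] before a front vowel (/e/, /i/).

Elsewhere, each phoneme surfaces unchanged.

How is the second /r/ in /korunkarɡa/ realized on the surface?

/r/ (between /a/ and /ɡ/) fails the environment for rule 2, so it stays [r].

[r]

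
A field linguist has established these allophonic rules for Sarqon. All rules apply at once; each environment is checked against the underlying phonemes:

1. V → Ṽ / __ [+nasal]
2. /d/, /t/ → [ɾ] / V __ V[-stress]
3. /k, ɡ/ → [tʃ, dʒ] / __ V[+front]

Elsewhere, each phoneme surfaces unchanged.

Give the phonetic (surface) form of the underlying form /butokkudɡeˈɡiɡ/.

/b/ — not in any rule's target class → [b].
/u/ (between /b/ and /t/) is in the target of rule 1 but the environment (before a nasal consonant) is not met → [u].
/t/ meets the environment for rule 2 (between a vowel and a following unstressed vowel) → [ɾ].
/o/ (between /t/ and /k/) fails the environment for rule 1, so it stays [o].
/k/ — between /o/ and /k/; rule 3 does not apply here → [k].
/k/ — between /k/ and /u/; rule 3 does not apply here → [k].
/u/ (between /k/ and /d/) is in the target of rule 1 but the environment (before a nasal consonant) is not met → [u].
/d/ — between /u/ and /ɡ/; rule 2 does not apply here → [d].
/ɡ/ (between /d/ and /e/): before a front vowel, so rule 3 applies → [dʒ].
/e/ (between /ɡ/ and /ɡ/): rule 1 targets it, but not before a nasal consonant → unchanged [e].
/ɡ/ (between /e/ and /i/) occurs before a front vowel → [dʒ] by rule 3.
/i/ (between /ɡ/ and /ɡ/) is in the target of rule 1 but the environment (before a nasal consonant) is not met → [i].
/ɡ/ (word-final) fails the environment for rule 3, so it stays [ɡ].

[buɾokkuddʒeˈdʒiɡ]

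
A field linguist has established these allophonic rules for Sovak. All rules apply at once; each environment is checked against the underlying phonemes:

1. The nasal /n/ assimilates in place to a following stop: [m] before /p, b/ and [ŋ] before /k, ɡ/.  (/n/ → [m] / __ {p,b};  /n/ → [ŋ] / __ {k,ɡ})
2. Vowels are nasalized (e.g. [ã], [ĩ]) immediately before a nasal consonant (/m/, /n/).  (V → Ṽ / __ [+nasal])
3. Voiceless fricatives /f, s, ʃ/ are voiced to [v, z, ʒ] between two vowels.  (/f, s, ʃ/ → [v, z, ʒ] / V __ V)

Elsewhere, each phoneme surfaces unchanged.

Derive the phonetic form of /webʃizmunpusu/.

[webʃizmũmpuzu]

/w/ stays [w].
/e/ (between /w/ and /b/) fails the environment for rule 2, so it stays [e].
/b/ (between /e/ and /ʃ/) is unaffected → [b].
/ʃ/ (between /b/ and /i/) is in the target of rule 3 but the environment (between two vowels) is not met → [ʃ].
/i/ (between /ʃ/ and /z/): rule 2 targets it, but not before a nasal consonant → unchanged [i].
/z/ stays [z].
/m/ (between /z/ and /u/) is unaffected → [m].
Rule 2 applies to /u/ (between /m/ and /n/: before a nasal consonant) → [ũ].
/n/ (between /u/ and /p/): before a labial or velar stop, so rule 1 applies → [m].
/p/ — not in any rule's target class → [p].
/u/ — between /p/ and /s/; rule 2 does not apply here → [u].
/s/ — between /u/ and /u/, between two vowels — surfaces as [z] (rule 3).
/u/ (word-final) fails the environment for rule 2, so it stays [u].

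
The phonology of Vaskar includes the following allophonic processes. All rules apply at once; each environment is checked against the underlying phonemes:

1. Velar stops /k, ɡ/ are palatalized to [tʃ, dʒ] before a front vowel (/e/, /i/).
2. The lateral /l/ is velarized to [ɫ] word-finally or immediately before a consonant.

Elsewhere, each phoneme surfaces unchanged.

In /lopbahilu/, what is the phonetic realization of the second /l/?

[l]

/l/ (between /i/ and /u/) fails the environment for rule 2, so it stays [l].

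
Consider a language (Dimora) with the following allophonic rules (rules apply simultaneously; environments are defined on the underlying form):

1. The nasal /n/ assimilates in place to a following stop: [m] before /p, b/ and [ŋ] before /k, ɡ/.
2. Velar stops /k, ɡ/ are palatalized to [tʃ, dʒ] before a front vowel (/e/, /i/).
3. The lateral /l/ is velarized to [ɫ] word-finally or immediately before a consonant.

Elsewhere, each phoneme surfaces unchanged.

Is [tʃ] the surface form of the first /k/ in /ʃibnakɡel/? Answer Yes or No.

No

/k/ (between /a/ and /ɡ/): rule 2 targets it, but not before a front vowel → unchanged [k].
The actual realization is [k], not [tʃ].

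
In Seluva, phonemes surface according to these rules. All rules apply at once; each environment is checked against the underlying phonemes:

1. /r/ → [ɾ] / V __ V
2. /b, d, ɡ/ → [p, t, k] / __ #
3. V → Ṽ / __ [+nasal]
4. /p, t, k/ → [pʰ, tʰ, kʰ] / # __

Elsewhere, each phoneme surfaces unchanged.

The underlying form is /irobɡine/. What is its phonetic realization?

/i/ — word-initial; rule 3 does not apply here → [i].
Rule 1 applies to /r/ (between /i/ and /o/: between two vowels) → [ɾ].
/o/ (between /r/ and /b/) is in the target of rule 3 but the environment (before a nasal consonant) is not met → [o].
/b/ (between /o/ and /ɡ/) is in the target of rule 2 but the environment (word-finally) is not met → [b].
/ɡ/ (between /b/ and /i/) is in the target of rule 2 but the environment (word-finally) is not met → [ɡ].
/i/ (between /ɡ/ and /n/) occurs before a nasal consonant → [ĩ] by rule 3.
/n/ (between /i/ and /e/): no rule targets it → [n].
/e/ (word-final): rule 3 targets it, but not before a nasal consonant → unchanged [e].

[iɾobɡĩne]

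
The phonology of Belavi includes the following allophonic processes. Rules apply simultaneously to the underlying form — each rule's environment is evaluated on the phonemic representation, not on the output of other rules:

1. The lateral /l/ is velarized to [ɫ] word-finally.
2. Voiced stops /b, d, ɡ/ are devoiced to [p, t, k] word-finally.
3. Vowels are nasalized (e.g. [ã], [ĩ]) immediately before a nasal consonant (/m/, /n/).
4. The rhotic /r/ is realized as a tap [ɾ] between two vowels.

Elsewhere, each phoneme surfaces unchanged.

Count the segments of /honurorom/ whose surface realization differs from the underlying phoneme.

Segments that undergo a rule: /o/ → [õ] (rule 3); /r/ → [ɾ] (rule 4); /r/ → [ɾ] (rule 4); /o/ → [õ] (rule 3).
All other segments surface unchanged.

4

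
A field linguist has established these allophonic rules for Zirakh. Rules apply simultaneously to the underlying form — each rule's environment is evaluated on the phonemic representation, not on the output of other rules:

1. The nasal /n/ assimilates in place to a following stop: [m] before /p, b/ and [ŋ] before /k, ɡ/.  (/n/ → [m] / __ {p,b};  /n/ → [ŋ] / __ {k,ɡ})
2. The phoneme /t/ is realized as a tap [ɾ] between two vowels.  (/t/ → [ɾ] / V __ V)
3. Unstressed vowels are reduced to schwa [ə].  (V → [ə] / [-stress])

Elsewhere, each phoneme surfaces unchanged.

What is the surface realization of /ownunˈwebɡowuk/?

/o/ — word-initial, in an unstressed syllable — surfaces as [ə] (rule 3).
/w/ — not in any rule's target class → [w].
/n/ (between /w/ and /u/) is in the target of rule 1 but the environment (before a labial or velar stop) is not met → [n].
/u/ meets the environment for rule 3 (in an unstressed syllable) → [ə].
/n/ — between /u/ and /w/; rule 1 does not apply here → [n].
/w/ — not in any rule's target class → [w].
/e/ (between /w/ and /b/): rule 3 targets it, but not in an unstressed syllable → unchanged [e].
/b/ (between /e/ and /ɡ/): no rule targets it → [b].
/ɡ/ stays [ɡ].
Rule 3 applies to /o/ (between /ɡ/ and /w/: in an unstressed syllable) → [ə].
/w/ stays [w].
/u/ (between /w/ and /k/): in an unstressed syllable, so rule 3 applies → [ə].
/k/ — not in any rule's target class → [k].

[əwnənˈwebɡəwək]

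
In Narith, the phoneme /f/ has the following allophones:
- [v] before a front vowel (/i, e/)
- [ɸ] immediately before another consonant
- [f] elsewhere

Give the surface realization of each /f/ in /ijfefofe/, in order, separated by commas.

[v], [f], [v]

Occurrence 1 (position 3): before a front vowel (/i, e/) → [v].
Occurrence 2 (position 5): no conditioning environment matches → elsewhere allophone [f].
Occurrence 3 (position 7): before a front vowel (/i, e/) → [v].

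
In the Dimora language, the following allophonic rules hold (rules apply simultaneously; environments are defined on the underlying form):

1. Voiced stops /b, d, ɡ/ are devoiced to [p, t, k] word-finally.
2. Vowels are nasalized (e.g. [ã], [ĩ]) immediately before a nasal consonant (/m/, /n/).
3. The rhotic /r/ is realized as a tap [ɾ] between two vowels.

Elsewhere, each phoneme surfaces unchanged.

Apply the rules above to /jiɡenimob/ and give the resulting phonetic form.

/j/ stays [j].
/i/ — between /j/ and /ɡ/; rule 2 does not apply here → [i].
/ɡ/ (between /i/ and /e/): rule 1 targets it, but not word-finally → unchanged [ɡ].
/e/ (between /ɡ/ and /n/) occurs before a nasal consonant → [ẽ] by rule 2.
/n/ (between /e/ and /i/): no rule targets it → [n].
Rule 2 applies to /i/ (between /n/ and /m/: before a nasal consonant) → [ĩ].
/m/ (between /i/ and /o/): no rule targets it → [m].
/o/ (between /m/ and /b/) fails the environment for rule 2, so it stays [o].
/b/ — word-final, word-finally — surfaces as [p] (rule 1).

[jiɡẽnĩmop]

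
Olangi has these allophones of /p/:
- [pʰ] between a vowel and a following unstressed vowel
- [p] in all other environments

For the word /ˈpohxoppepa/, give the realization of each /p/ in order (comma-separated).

[p], [p], [p], [pʰ]

Occurrence 1 (position 1): no conditioning environment matches → elsewhere allophone [p].
Occurrence 2 (position 6): no conditioning environment matches → elsewhere allophone [p].
Occurrence 3 (position 7): no conditioning environment matches → elsewhere allophone [p].
Occurrence 4 (position 9): between a vowel and a following unstressed vowel → [pʰ].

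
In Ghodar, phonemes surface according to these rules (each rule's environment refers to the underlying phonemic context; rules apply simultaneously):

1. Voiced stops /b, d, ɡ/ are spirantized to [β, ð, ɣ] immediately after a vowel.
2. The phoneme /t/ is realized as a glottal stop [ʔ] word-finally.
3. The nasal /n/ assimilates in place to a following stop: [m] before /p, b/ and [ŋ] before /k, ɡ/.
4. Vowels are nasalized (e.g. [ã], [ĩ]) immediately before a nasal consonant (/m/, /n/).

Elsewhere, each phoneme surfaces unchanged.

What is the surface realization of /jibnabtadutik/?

/j/ — not in any rule's target class → [j].
/i/ (between /j/ and /b/): rule 4 targets it, but not before a nasal consonant → unchanged [i].
/b/ (between /i/ and /n/): immediately after a vowel, so rule 1 applies → [β].
/n/ (between /b/ and /a/) fails the environment for rule 3, so it stays [n].
/a/ (between /n/ and /b/) is in the target of rule 4 but the environment (before a nasal consonant) is not met → [a].
/b/ (between /a/ and /t/) occurs immediately after a vowel → [β] by rule 1.
/t/ (between /b/ and /a/): rule 2 targets it, but not word-finally → unchanged [t].
/a/ (between /t/ and /d/): rule 4 targets it, but not before a nasal consonant → unchanged [a].
/d/ (between /a/ and /u/): immediately after a vowel, so rule 1 applies → [ð].
/u/ — between /d/ and /t/; rule 4 does not apply here → [u].
/t/ — between /u/ and /i/; rule 2 does not apply here → [t].
/i/ (between /t/ and /k/) is in the target of rule 4 but the environment (before a nasal consonant) is not met → [i].
/k/ stays [k].

[jiβnaβtaðutik]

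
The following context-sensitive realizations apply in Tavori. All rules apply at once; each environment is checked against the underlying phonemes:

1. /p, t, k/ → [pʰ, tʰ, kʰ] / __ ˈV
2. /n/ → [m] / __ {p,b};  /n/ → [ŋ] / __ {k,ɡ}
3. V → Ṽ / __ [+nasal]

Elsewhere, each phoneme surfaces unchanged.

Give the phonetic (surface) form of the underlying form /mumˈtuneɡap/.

/m/ — not in any rule's target class → [m].
/u/ — between /m/ and /m/, before a nasal consonant — surfaces as [ũ] (rule 3).
/m/ stays [m].
/t/ (between /m/ and /u/): immediately before a stressed vowel, so rule 1 applies → [tʰ].
/u/ (between /t/ and /n/): before a nasal consonant, so rule 3 applies → [ũ].
/n/ — between /u/ and /e/; rule 2 does not apply here → [n].
/e/ (between /n/ and /ɡ/) fails the environment for rule 3, so it stays [e].
/ɡ/ — not in any rule's target class → [ɡ].
/a/ (between /ɡ/ and /p/) fails the environment for rule 3, so it stays [a].
/p/ (word-final): rule 1 targets it, but not immediately before a stressed vowel → unchanged [p].

[mũmˈtʰũneɡap]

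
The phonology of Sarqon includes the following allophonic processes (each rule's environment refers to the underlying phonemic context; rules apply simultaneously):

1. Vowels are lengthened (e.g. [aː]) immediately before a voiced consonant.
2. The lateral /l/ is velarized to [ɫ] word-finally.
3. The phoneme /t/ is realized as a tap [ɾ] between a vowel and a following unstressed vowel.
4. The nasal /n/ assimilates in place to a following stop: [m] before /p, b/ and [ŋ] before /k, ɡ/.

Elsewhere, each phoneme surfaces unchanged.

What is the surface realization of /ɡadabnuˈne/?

/ɡ/ (word-initial) is unaffected → [ɡ].
Rule 1 applies to /a/ (between /ɡ/ and /d/: before a voiced consonant) → [aː].
/d/ stays [d].
/a/ (between /d/ and /b/) occurs before a voiced consonant → [aː] by rule 1.
/b/ (between /a/ and /n/): no rule targets it → [b].
/n/ (between /b/ and /u/) is in the target of rule 4 but the environment (before a labial or velar stop) is not met → [n].
/u/ (between /n/ and /n/): before a voiced consonant, so rule 1 applies → [uː].
/n/ — between /u/ and /e/; rule 4 does not apply here → [n].
/e/ (word-final) fails the environment for rule 1, so it stays [e].

[ɡaːdaːbnuːˈne]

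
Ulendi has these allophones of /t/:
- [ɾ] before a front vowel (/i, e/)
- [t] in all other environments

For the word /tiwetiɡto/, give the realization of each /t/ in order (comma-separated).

Occurrence 1 (position 1): before a front vowel (/i, e/) → [ɾ].
Occurrence 2 (position 5): before a front vowel (/i, e/) → [ɾ].
Occurrence 3 (position 8): no conditioning environment matches → elsewhere allophone [t].

[ɾ], [ɾ], [t]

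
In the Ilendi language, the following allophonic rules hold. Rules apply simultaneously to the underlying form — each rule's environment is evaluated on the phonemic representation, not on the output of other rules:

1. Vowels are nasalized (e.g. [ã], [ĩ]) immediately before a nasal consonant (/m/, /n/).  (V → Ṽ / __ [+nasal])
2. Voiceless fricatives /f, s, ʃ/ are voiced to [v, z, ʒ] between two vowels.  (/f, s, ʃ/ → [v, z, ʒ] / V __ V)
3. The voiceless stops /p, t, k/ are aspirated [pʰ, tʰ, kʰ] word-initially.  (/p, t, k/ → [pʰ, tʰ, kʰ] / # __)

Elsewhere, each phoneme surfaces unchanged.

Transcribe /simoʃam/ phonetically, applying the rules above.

/s/ (word-initial) fails the environment for rule 2, so it stays [s].
/i/ meets the environment for rule 1 (before a nasal consonant) → [ĩ].
/m/ (between /i/ and /o/) is unaffected → [m].
/o/ (between /m/ and /ʃ/): rule 1 targets it, but not before a nasal consonant → unchanged [o].
Rule 2 applies to /ʃ/ (between /o/ and /a/: between two vowels) → [ʒ].
/a/ (between /ʃ/ and /m/): before a nasal consonant, so rule 1 applies → [ã].
/m/ (word-final): no rule targets it → [m].

[sĩmoʒãm]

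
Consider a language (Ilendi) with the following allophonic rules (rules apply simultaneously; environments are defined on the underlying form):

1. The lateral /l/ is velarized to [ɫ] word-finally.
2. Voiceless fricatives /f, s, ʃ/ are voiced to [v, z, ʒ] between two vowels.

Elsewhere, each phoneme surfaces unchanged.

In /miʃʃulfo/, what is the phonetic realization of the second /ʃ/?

/ʃ/ (between /ʃ/ and /u/): rule 2 targets it, but not between two vowels → unchanged [ʃ].

[ʃ]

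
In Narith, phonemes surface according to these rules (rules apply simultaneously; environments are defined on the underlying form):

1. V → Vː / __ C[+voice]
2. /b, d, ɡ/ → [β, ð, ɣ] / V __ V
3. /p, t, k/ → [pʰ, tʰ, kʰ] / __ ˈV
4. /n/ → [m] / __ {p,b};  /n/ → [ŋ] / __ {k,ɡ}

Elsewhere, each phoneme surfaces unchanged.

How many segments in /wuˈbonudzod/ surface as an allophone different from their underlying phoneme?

Segments that undergo a rule: /u/ → [uː] (rule 1); /b/ → [β] (rule 2); /o/ → [oː] (rule 1); /u/ → [uː] (rule 1); /o/ → [oː] (rule 1).
All other segments surface unchanged.

5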